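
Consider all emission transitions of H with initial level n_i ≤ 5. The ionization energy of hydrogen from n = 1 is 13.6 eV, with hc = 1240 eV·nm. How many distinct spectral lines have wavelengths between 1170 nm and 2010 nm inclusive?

2

Enumerate all n_i → n_f pairs with 1 ≤ n_f < n_i ≤ 5 and compute λ = 1240 / [13.6·1·(1/n_f² − 1/n_i²)].
Lines falling in [1170, 2010] nm: 5→3 (1282 nm), 4→3 (1876 nm).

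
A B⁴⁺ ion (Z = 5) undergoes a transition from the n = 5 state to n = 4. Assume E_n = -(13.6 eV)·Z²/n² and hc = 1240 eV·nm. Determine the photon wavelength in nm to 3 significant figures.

For Z = 5 the level energies scale as Z², so the effective Rydberg energy is 13.6 × 25 = 340.0 eV.
ΔE = 340.0 × (1/4² − 1/5²) = 340.0 × 0.02250 = 7.650 eV.
λ = hc/ΔE = 1240 / 7.650 = 162 nm.

162 nm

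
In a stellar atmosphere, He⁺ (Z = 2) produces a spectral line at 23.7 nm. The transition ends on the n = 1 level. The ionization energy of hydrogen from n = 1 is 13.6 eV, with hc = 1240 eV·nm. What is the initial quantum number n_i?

n_i = 5

The photon energy is ΔE = hc/λ = 1240 / 23.7 = 52.32 eV.
With Z = 2, ΔE = 54.40 × (1/n_f² − 1/n_i²), so 1/n_f² − 1/n_i² = 0.9618.
With n_f = 1: 1/n_i² = 1/1 − 0.9618 = 0.03822, so n_i ≈ 5.11.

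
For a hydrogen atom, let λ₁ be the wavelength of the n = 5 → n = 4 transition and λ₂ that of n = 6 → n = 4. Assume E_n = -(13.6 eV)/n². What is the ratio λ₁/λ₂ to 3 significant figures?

λ ∝ 1/ΔE ∝ 1/(1/n_f² − 1/n_i²), and the Z² and hc factors cancel in the ratio.
λ₁/λ₂ = (1/4² − 1/6²)/(1/4² − 1/5²) = 0.03472/0.02250 = 1.54.

1.54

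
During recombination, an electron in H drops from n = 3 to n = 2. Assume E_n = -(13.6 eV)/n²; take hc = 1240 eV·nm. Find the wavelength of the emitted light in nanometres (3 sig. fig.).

ΔE = 13.60 × (1/2² − 1/3²) = 13.60 × 0.1389 = 1.889 eV.
λ = hc/ΔE = 1240 / 1.889 = 656 nm.
This line belongs to the Balmer series.

656 nm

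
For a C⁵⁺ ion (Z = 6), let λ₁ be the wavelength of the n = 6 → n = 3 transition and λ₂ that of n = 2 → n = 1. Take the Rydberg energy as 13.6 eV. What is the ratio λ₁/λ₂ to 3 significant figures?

λ ∝ 1/ΔE ∝ 1/(1/n_f² − 1/n_i²), and the Z² and hc factors cancel in the ratio.
λ₁/λ₂ = (1/1² − 1/2²)/(1/3² − 1/6²) = 0.7500/0.08333 = 9.00.

9.00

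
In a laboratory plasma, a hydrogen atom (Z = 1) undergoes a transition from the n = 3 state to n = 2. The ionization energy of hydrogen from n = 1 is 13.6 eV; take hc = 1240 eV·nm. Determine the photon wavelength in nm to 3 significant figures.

656 nm

ΔE = 13.60 × (1/2² − 1/3²) = 13.60 × 0.1389 = 1.889 eV.
λ = hc/ΔE = 1240 / 1.889 = 656 nm.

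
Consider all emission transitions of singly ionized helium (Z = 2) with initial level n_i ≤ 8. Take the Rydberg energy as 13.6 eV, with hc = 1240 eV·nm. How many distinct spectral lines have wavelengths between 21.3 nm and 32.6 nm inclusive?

7

Enumerate all n_i → n_f pairs with 1 ≤ n_f < n_i ≤ 8 and compute λ = 1240 / [13.6·4·(1/n_f² − 1/n_i²)].
Lines falling in [21.3, 32.6] nm: 8→1 (23.16 nm), 7→1 (23.27 nm), 6→1 (23.45 nm), 5→1 (23.74 nm), 4→1 (24.31 nm), 3→1 (25.64 nm), 2→1 (30.39 nm).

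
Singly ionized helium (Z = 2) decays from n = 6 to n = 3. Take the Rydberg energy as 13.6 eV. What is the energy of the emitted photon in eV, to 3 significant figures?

The Bohr energies scale as Z², so for Z = 2: E_n = −54.40/n² eV.
E_6 = −54.40/36 = −1.511 eV and E_3 = −54.40/9 = −6.044 eV.
The photon energy is |E_6 − E_3| = 4.53 eV.

4.53 eV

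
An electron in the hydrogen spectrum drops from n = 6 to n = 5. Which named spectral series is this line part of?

The series is set by the lower level: n_f = 5 is the Pfund series.

Pfund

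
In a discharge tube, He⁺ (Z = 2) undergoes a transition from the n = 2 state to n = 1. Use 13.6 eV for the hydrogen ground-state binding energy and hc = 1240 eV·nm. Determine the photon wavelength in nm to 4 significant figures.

For Z = 2 the level energies scale as Z², so the effective Rydberg energy is 13.6 × 4 = 54.40 eV.
ΔE = 54.40 × (1/1² − 1/2²) = 54.40 × 0.7500 = 40.80 eV.
λ = hc/ΔE = 1240 / 40.80 = 30.39 nm.

30.39 nm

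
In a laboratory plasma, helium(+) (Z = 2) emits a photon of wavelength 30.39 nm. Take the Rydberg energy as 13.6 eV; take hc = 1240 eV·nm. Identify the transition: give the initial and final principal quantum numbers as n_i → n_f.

The photon energy is ΔE = hc/λ = 1240 / 30.39 = 40.80 eV.
With Z = 2, ΔE = 54.40 × (1/n_f² − 1/n_i²), so 1/n_f² − 1/n_i² = 0.7501.
Trying n_f = 1 gives 1/n_i² = 0.2499, i.e. n_i ≈ 2; this pair matches.

n_i = 2, n_f = 1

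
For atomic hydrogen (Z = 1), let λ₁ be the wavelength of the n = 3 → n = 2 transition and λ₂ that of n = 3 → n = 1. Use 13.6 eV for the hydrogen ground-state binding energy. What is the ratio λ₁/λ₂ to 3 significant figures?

6.40

λ ∝ 1/ΔE ∝ 1/(1/n_f² − 1/n_i²), and the Z² and hc factors cancel in the ratio.
λ₁/λ₂ = (1/1² − 1/3²)/(1/2² − 1/3²) = 0.8889/0.1389 = 6.40.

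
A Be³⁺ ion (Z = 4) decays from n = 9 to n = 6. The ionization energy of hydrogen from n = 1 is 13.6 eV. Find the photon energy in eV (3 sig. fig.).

The Bohr energies scale as Z², so for Z = 4: E_n = −217.6/n² eV.
E_9 = −217.6/81 = −2.686 eV and E_6 = −217.6/36 = −6.044 eV.
The photon energy is |E_9 − E_6| = 3.36 eV.

3.36 eV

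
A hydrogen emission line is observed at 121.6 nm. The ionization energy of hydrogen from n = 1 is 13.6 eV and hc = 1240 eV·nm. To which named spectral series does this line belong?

Lyman

ΔE = 1240/121.6 = 10.20 eV.
This matches 13.6 × (1/1² − 1/2²), so n_f = 1: the Lyman series.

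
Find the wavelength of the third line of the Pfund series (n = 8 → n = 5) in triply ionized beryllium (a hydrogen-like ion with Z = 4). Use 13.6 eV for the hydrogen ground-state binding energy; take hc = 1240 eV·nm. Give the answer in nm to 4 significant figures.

The Pfund series terminates on n_f = 5; the third line has n_i = 5+3 = 8.
ΔE = 217.6 × (1/5² − 1/8²) = 5.304 eV.
λ = 1240 / 5.304 = 233.8 nm.

233.8 nm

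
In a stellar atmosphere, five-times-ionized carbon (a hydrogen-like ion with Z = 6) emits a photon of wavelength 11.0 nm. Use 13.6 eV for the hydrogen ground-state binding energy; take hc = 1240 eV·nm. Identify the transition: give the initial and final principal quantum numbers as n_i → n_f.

n_i = 7, n_f = 2

The photon energy is ΔE = hc/λ = 1240 / 11.0 = 112.7 eV.
With Z = 6, ΔE = 489.6 × (1/n_f² − 1/n_i²), so 1/n_f² − 1/n_i² = 0.2302.
Trying n_f = 2 gives 1/n_i² = 0.01976, i.e. n_i ≈ 7; this pair matches.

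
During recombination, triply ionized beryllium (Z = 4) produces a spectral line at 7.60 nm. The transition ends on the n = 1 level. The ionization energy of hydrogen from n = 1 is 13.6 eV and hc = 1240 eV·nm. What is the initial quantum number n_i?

n_i = 2

The photon energy is ΔE = hc/λ = 1240 / 7.60 = 163.2 eV.
With Z = 4, ΔE = 217.6 × (1/n_f² − 1/n_i²), so 1/n_f² − 1/n_i² = 0.7498.
With n_f = 1: 1/n_i² = 1/1 − 0.7498 = 0.2502, so n_i ≈ 2.00.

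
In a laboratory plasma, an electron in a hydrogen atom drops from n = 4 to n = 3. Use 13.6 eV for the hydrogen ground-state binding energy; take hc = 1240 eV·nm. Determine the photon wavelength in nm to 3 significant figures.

ΔE = 13.60 × (1/3² − 1/4²) = 13.60 × 0.04861 = 0.6611 eV.
λ = hc/ΔE = 1240 / 0.6611 = 1880 nm.
This line belongs to the Paschen series.

1880 nm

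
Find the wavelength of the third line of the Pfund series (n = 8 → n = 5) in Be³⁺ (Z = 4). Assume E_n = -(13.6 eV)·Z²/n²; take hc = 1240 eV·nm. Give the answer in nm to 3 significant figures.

The Pfund series terminates on n_f = 5; the third line has n_i = 5+3 = 8.
ΔE = 217.6 × (1/5² − 1/8²) = 5.304 eV.
λ = 1240 / 5.304 = 234 nm.

234 nm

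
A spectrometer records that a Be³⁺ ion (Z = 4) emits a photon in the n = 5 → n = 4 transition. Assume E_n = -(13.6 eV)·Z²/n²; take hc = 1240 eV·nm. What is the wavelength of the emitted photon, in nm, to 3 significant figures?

For Z = 4 the level energies scale as Z², so the effective Rydberg energy is 13.6 × 16 = 217.6 eV.
ΔE = 217.6 × (1/4² − 1/5²) = 217.6 × 0.02250 = 4.896 eV.
λ = hc/ΔE = 1240 / 4.896 = 253 nm.

253 nm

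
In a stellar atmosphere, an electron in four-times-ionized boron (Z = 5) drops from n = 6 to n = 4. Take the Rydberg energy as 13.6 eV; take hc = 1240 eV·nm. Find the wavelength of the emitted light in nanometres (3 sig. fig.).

105 nm

For Z = 5 the level energies scale as Z², so the effective Rydberg energy is 13.6 × 25 = 340.0 eV.
ΔE = 340.0 × (1/4² − 1/6²) = 340.0 × 0.03472 = 11.81 eV.
λ = hc/ΔE = 1240 / 11.81 = 105 nm.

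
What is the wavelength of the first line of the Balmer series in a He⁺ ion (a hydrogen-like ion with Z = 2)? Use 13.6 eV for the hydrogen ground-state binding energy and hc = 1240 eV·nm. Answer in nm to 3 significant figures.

The Balmer series terminates on n_f = 2; the first line has n_i = 2+1 = 3.
ΔE = 54.40 × (1/2² − 1/3²) = 7.556 eV.
λ = 1240 / 7.556 = 164 nm.

164 nm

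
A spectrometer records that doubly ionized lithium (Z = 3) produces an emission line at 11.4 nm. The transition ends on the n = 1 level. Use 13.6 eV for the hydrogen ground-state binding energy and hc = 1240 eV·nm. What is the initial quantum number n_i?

n_i = 3

The photon energy is ΔE = hc/λ = 1240 / 11.4 = 108.8 eV.
With Z = 3, ΔE = 122.4 × (1/n_f² − 1/n_i²), so 1/n_f² − 1/n_i² = 0.8887.
With n_f = 1: 1/n_i² = 1/1 − 0.8887 = 0.1113, so n_i ≈ 3.00.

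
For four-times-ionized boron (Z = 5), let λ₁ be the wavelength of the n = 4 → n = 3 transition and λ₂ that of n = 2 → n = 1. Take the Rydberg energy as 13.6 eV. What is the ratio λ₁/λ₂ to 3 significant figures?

15.4

λ ∝ 1/ΔE ∝ 1/(1/n_f² − 1/n_i²), and the Z² and hc factors cancel in the ratio.
λ₁/λ₂ = (1/1² − 1/2²)/(1/3² − 1/4²) = 0.7500/0.04861 = 15.4.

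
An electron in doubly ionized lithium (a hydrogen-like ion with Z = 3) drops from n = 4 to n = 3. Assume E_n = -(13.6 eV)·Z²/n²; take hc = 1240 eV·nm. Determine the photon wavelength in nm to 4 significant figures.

208.4 nm

For Z = 3 the level energies scale as Z², so the effective Rydberg energy is 13.6 × 9 = 122.4 eV.
ΔE = 122.4 × (1/3² − 1/4²) = 122.4 × 0.04861 = 5.950 eV.
λ = hc/ΔE = 1240 / 5.950 = 208.4 nm.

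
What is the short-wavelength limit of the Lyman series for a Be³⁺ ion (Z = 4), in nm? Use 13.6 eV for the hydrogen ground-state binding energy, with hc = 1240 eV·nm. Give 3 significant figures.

The Lyman series has lower level n_f = 1; the series limit corresponds to n_i → ∞.
ΔE_max = 13.6 × 16 / 1² = 217.6 eV.
λ_min = 1240 / 217.6 = 5.70 nm.

5.70 nm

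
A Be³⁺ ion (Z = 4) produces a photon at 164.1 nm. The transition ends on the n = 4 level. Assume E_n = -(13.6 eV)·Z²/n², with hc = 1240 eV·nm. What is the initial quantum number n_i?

n_i = 6

The photon energy is ΔE = hc/λ = 1240 / 164.1 = 7.556 eV.
With Z = 4, ΔE = 217.6 × (1/n_f² − 1/n_i²), so 1/n_f² − 1/n_i² = 0.03473.
With n_f = 4: 1/n_i² = 1/16 − 0.03473 = 0.02777, so n_i ≈ 6.00.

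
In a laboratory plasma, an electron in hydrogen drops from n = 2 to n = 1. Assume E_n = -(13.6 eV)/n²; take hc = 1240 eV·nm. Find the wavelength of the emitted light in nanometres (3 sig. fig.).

ΔE = 13.60 × (1/1² − 1/2²) = 13.60 × 0.7500 = 10.20 eV.
λ = hc/ΔE = 1240 / 10.20 = 122 nm.

122 nm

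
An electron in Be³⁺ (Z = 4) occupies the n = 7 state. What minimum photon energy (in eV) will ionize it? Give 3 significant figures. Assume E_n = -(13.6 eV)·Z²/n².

E_n = −13.6 Z²/n² = −217.6/n² eV for Z = 4.
E_7 = −217.6/49 = −4.44 eV, so ionization (to E = 0) requires 4.44 eV.

4.44 eV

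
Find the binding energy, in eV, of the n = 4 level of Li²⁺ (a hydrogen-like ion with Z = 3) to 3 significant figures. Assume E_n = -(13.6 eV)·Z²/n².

7.65 eV

E_n = −13.6 Z²/n² = −122.4/n² eV for Z = 3.
E_4 = −122.4/16 = −7.65 eV, so ionization (to E = 0) requires 7.65 eV.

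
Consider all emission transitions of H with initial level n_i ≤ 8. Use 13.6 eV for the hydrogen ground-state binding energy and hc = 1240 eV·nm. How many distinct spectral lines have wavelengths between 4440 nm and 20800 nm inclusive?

5

Enumerate all n_i → n_f pairs with 1 ≤ n_f < n_i ≤ 8 and compute λ = 1240 / [13.6·1·(1/n_f² − 1/n_i²)].
Lines falling in [4440, 20800] nm: 7→5 (4654 nm), 6→5 (7460 nm), 8→6 (7503 nm), 7→6 (12370 nm), 8→7 (19060 nm).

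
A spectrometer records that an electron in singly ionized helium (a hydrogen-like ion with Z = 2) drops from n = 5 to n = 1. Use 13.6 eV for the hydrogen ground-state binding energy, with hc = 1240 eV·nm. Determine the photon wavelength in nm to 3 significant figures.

For Z = 2 the level energies scale as Z², so the effective Rydberg energy is 13.6 × 4 = 54.40 eV.
ΔE = 54.40 × (1/1² − 1/5²) = 54.40 × 0.9600 = 52.22 eV.
λ = hc/ΔE = 1240 / 52.22 = 23.7 nm.

23.7 nm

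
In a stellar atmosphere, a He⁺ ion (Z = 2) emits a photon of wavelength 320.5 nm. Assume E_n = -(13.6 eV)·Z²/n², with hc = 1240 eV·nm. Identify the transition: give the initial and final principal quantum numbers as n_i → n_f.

n_i = 5, n_f = 3

The photon energy is ΔE = hc/λ = 1240 / 320.5 = 3.869 eV.
With Z = 2, ΔE = 54.40 × (1/n_f² − 1/n_i²), so 1/n_f² − 1/n_i² = 0.07112.
Trying n_f = 3 gives 1/n_i² = 0.03999, i.e. n_i ≈ 5; this pair matches.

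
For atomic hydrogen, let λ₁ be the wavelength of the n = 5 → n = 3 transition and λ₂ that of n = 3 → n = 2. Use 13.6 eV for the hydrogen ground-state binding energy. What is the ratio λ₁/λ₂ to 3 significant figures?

λ ∝ 1/ΔE ∝ 1/(1/n_f² − 1/n_i²), and the Z² and hc factors cancel in the ratio.
λ₁/λ₂ = (1/2² − 1/3²)/(1/3² − 1/5²) = 0.1389/0.07111 = 1.95.

1.95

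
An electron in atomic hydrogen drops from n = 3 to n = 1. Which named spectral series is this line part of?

Lyman

The series is set by the lower level: n_f = 1 is the Lyman series.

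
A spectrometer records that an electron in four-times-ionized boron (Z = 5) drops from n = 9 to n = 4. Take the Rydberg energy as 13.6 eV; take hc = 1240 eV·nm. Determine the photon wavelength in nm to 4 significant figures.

72.72 nm

For Z = 5 the level energies scale as Z², so the effective Rydberg energy is 13.6 × 25 = 340.0 eV.
ΔE = 340.0 × (1/4² − 1/9²) = 340.0 × 0.05015 = 17.05 eV.
λ = hc/ΔE = 1240 / 17.05 = 72.72 nm.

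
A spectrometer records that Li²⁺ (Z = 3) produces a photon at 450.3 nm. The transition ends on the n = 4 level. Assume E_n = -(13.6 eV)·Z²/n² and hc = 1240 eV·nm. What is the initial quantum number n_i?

n_i = 5

The photon energy is ΔE = hc/λ = 1240 / 450.3 = 2.754 eV.
With Z = 3, ΔE = 122.4 × (1/n_f² − 1/n_i²), so 1/n_f² − 1/n_i² = 0.02250.
With n_f = 4: 1/n_i² = 1/16 − 0.02250 = 0.04000, so n_i ≈ 5.00.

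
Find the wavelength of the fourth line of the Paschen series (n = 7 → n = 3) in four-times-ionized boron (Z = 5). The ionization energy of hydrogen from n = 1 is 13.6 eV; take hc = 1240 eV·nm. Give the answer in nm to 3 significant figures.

The Paschen series terminates on n_f = 3; the fourth line has n_i = 3+4 = 7.
ΔE = 340.0 × (1/3² − 1/7²) = 30.84 eV.
λ = 1240 / 30.84 = 40.2 nm.

40.2 nm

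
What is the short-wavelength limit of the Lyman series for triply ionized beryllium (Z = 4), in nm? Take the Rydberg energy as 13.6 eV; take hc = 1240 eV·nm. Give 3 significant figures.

5.70 nm

The Lyman series has lower level n_f = 1; the series limit corresponds to n_i → ∞.
ΔE_max = 13.6 × 16 / 1² = 217.6 eV.
λ_min = 1240 / 217.6 = 5.70 nm.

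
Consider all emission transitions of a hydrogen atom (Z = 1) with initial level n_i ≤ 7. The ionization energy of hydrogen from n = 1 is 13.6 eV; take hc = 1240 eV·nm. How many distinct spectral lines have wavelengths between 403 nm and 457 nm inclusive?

2

Enumerate all n_i → n_f pairs with 1 ≤ n_f < n_i ≤ 7 and compute λ = 1240 / [13.6·1·(1/n_f² − 1/n_i²)].
Lines falling in [403, 457] nm: 6→2 (410.3 nm), 5→2 (434.2 nm).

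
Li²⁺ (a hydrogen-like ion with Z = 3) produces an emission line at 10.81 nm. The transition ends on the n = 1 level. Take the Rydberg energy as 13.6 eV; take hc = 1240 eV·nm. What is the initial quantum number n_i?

The photon energy is ΔE = hc/λ = 1240 / 10.81 = 114.7 eV.
With Z = 3, ΔE = 122.4 × (1/n_f² − 1/n_i²), so 1/n_f² − 1/n_i² = 0.9372.
With n_f = 1: 1/n_i² = 1/1 − 0.9372 = 0.06284, so n_i ≈ 3.99.

n_i = 4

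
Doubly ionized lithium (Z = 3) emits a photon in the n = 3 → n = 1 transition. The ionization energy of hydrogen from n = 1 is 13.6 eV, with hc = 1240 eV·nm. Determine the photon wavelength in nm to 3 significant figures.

For Z = 3 the level energies scale as Z², so the effective Rydberg energy is 13.6 × 9 = 122.4 eV.
ΔE = 122.4 × (1/1² − 1/3²) = 122.4 × 0.8889 = 108.8 eV.
λ = hc/ΔE = 1240 / 108.8 = 11.4 nm.

11.4 nm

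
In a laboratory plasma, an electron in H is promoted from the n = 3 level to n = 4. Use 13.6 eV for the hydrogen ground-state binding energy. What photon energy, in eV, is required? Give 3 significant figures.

E_4 = −13.60/16 = −0.8500 eV and E_3 = −13.60/9 = −1.511 eV.
The photon energy is |E_4 − E_3| = 0.661 eV.

0.661 eV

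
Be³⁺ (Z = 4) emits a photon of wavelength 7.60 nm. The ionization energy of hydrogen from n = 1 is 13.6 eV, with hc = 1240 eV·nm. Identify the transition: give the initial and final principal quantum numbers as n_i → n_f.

n_i = 2, n_f = 1

The photon energy is ΔE = hc/λ = 1240 / 7.60 = 163.2 eV.
With Z = 4, ΔE = 217.6 × (1/n_f² − 1/n_i²), so 1/n_f² − 1/n_i² = 0.7498.
Trying n_f = 1 gives 1/n_i² = 0.2502, i.e. n_i ≈ 2; this pair matches.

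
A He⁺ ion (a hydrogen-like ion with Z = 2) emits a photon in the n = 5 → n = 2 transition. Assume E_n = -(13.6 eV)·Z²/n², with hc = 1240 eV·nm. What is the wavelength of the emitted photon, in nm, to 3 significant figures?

109 nm

For Z = 2 the level energies scale as Z², so the effective Rydberg energy is 13.6 × 4 = 54.40 eV.
ΔE = 54.40 × (1/2² − 1/5²) = 54.40 × 0.2100 = 11.42 eV.
λ = hc/ΔE = 1240 / 11.42 = 109 nm.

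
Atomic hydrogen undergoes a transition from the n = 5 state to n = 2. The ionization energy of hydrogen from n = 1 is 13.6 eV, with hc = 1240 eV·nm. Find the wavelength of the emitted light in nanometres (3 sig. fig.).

434 nm

ΔE = 13.60 × (1/2² − 1/5²) = 13.60 × 0.2100 = 2.856 eV.
λ = hc/ΔE = 1240 / 2.856 = 434 nm.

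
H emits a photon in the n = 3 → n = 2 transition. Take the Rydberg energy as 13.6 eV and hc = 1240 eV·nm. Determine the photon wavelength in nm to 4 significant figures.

ΔE = 13.60 × (1/2² − 1/3²) = 13.60 × 0.1389 = 1.889 eV.
λ = hc/ΔE = 1240 / 1.889 = 656.5 nm.
This line belongs to the Balmer series.

656.5 nm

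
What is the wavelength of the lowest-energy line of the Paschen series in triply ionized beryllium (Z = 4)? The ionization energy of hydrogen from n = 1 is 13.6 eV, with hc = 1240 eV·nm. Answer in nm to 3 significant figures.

The Paschen series terminates on n_f = 3; the first line has n_i = 3+1 = 4.
ΔE = 217.6 × (1/3² − 1/4²) = 10.58 eV.
λ = 1240 / 10.58 = 117 nm.

117 nm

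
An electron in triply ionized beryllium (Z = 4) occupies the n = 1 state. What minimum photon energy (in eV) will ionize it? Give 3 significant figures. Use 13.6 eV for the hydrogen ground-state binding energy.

E_n = −13.6 Z²/n² = −217.6/n² eV for Z = 4.
E_1 = −217.6/1 = −218 eV, so ionization (to E = 0) requires 218 eV.

218 eV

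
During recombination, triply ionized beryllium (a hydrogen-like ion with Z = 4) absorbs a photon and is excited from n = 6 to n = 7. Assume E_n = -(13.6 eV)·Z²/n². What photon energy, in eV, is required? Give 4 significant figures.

1.604 eV

The Bohr energies scale as Z², so for Z = 4: E_n = −217.6/n² eV.
E_7 = −217.6/49 = −4.441 eV and E_6 = −217.6/36 = −6.044 eV.
The photon energy is |E_7 − E_6| = 1.604 eV.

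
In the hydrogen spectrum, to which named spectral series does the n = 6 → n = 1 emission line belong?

The series is set by the lower level: n_f = 1 is the Lyman series.

Lyman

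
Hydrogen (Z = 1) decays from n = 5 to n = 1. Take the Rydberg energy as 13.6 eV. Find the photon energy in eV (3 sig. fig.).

13.1 eV

E_5 = −13.60/25 = −0.5440 eV and E_1 = −13.60/1 = −13.60 eV.
The photon energy is |E_5 − E_1| = 13.1 eV.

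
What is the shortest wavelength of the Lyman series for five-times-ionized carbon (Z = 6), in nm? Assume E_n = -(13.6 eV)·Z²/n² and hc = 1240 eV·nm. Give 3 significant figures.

The Lyman series has lower level n_f = 1; the series limit corresponds to n_i → ∞.
ΔE_max = 13.6 × 36 / 1² = 489.6 eV.
λ_min = 1240 / 489.6 = 2.53 nm.

2.53 nm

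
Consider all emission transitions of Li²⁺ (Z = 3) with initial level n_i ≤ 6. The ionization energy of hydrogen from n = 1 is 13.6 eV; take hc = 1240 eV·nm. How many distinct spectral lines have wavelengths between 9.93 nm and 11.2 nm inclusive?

3

Enumerate all n_i → n_f pairs with 1 ≤ n_f < n_i ≤ 6 and compute λ = 1240 / [13.6·9·(1/n_f² − 1/n_i²)].
Lines falling in [9.93, 11.2] nm: 6→1 (10.42 nm), 5→1 (10.55 nm), 4→1 (10.81 nm).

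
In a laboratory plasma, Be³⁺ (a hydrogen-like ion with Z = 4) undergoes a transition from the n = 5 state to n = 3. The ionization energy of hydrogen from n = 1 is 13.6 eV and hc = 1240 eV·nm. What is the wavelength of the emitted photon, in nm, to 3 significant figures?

80.1 nm

For Z = 4 the level energies scale as Z², so the effective Rydberg energy is 13.6 × 16 = 217.6 eV.
ΔE = 217.6 × (1/3² − 1/5²) = 217.6 × 0.07111 = 15.47 eV.
λ = hc/ΔE = 1240 / 15.47 = 80.1 nm.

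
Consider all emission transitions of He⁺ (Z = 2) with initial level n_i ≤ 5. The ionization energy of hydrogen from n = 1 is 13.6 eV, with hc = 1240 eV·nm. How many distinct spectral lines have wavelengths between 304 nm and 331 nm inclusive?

Enumerate all n_i → n_f pairs with 1 ≤ n_f < n_i ≤ 5 and compute λ = 1240 / [13.6·4·(1/n_f² − 1/n_i²)].
Lines falling in [304, 331] nm: 5→3 (320.5 nm).

1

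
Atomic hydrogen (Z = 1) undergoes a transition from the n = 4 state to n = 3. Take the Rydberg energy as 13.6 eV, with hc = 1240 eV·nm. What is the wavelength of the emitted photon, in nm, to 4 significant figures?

1876 nm

ΔE = 13.60 × (1/3² − 1/4²) = 13.60 × 0.04861 = 0.6611 eV.
λ = hc/ΔE = 1240 / 0.6611 = 1876 nm.
This line belongs to the Paschen series.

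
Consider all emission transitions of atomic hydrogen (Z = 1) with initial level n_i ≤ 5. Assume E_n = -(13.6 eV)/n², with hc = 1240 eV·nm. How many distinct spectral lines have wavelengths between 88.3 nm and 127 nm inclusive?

4

Enumerate all n_i → n_f pairs with 1 ≤ n_f < n_i ≤ 5 and compute λ = 1240 / [13.6·1·(1/n_f² − 1/n_i²)].
Lines falling in [88.3, 127] nm: 5→1 (94.98 nm), 4→1 (97.25 nm), 3→1 (102.6 nm), 2→1 (121.6 nm).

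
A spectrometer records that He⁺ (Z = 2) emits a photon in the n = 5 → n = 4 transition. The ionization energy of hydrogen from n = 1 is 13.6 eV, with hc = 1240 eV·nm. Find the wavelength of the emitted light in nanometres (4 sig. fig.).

For Z = 2 the level energies scale as Z², so the effective Rydberg energy is 13.6 × 4 = 54.40 eV.
ΔE = 54.40 × (1/4² − 1/5²) = 54.40 × 0.02250 = 1.224 eV.
λ = hc/ΔE = 1240 / 1.224 = 1013 nm.

1013 nm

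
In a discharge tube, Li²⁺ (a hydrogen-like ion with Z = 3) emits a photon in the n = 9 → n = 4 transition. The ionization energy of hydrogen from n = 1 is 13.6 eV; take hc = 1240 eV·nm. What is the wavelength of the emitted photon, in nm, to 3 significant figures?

For Z = 3 the level energies scale as Z², so the effective Rydberg energy is 13.6 × 9 = 122.4 eV.
ΔE = 122.4 × (1/4² − 1/9²) = 122.4 × 0.05015 = 6.139 eV.
λ = hc/ΔE = 1240 / 6.139 = 202 nm.

202 nm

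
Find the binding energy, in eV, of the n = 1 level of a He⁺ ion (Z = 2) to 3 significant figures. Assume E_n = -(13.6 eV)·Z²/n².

E_n = −13.6 Z²/n² = −54.40/n² eV for Z = 2.
E_1 = −54.40/1 = −54.4 eV, so ionization (to E = 0) requires 54.4 eV.

54.4 eV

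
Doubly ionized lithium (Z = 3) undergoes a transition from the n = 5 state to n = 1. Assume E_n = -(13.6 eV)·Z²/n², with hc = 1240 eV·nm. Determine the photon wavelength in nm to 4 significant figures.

For Z = 3 the level energies scale as Z², so the effective Rydberg energy is 13.6 × 9 = 122.4 eV.
ΔE = 122.4 × (1/1² − 1/5²) = 122.4 × 0.9600 = 117.5 eV.
λ = hc/ΔE = 1240 / 117.5 = 10.55 nm.

10.55 nm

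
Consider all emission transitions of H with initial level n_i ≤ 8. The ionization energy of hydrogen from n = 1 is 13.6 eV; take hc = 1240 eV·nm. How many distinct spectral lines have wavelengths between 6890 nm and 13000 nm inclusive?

3

Enumerate all n_i → n_f pairs with 1 ≤ n_f < n_i ≤ 8 and compute λ = 1240 / [13.6·1·(1/n_f² − 1/n_i²)].
Lines falling in [6890, 13000] nm: 6→5 (7460 nm), 8→6 (7503 nm), 7→6 (12370 nm).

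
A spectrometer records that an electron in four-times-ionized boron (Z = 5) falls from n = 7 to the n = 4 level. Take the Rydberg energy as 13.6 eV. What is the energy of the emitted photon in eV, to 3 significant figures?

14.3 eV

The Bohr energies scale as Z², so for Z = 5: E_n = −340.0/n² eV.
E_7 = −340.0/49 = −6.939 eV and E_4 = −340.0/16 = −21.25 eV.
The photon energy is |E_7 − E_4| = 14.3 eV.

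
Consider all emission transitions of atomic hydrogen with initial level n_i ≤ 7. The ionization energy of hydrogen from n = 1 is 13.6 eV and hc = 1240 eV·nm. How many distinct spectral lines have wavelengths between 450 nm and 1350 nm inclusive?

Enumerate all n_i → n_f pairs with 1 ≤ n_f < n_i ≤ 7 and compute λ = 1240 / [13.6·1·(1/n_f² − 1/n_i²)].
Lines falling in [450, 1350] nm: 4→2 (486.3 nm), 3→2 (656.5 nm), 7→3 (1005 nm), 6→3 (1094 nm), 5→3 (1282 nm).

5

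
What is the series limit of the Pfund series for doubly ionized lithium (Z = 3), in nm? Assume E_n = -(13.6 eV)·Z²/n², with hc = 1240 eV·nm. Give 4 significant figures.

The Pfund series has lower level n_f = 5; the series limit corresponds to n_i → ∞.
ΔE_max = 13.6 × 9 / 5² = 4.896 eV.
λ_min = 1240 / 4.896 = 253.3 nm.

253.3 nm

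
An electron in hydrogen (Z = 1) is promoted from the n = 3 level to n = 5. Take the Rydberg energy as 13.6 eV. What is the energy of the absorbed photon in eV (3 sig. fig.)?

E_5 = −13.60/25 = −0.5440 eV and E_3 = −13.60/9 = −1.511 eV.
The photon energy is |E_5 − E_3| = 0.967 eV.

0.967 eV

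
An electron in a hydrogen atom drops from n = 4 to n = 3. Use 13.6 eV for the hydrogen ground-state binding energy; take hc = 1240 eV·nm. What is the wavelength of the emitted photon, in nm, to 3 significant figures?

ΔE = 13.60 × (1/3² − 1/4²) = 13.60 × 0.04861 = 0.6611 eV.
λ = hc/ΔE = 1240 / 0.6611 = 1880 nm.
This line belongs to the Paschen series.

1880 nm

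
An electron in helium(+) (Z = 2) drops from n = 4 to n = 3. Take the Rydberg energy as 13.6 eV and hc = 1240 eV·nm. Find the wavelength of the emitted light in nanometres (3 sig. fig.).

469 nm

For Z = 2 the level energies scale as Z², so the effective Rydberg energy is 13.6 × 4 = 54.40 eV.
ΔE = 54.40 × (1/3² − 1/4²) = 54.40 × 0.04861 = 2.644 eV.
λ = hc/ΔE = 1240 / 2.644 = 469 nm.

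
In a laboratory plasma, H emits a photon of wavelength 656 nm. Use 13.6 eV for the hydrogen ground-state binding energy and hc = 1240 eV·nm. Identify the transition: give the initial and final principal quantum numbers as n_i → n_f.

n_i = 3, n_f = 2

The photon energy is ΔE = hc/λ = 1240 / 656 = 1.890 eV.
With Z = 1, ΔE = 13.60 × (1/n_f² − 1/n_i²), so 1/n_f² − 1/n_i² = 0.1390.
Trying n_f = 2 gives 1/n_i² = 0.1110, i.e. n_i ≈ 3; this pair matches.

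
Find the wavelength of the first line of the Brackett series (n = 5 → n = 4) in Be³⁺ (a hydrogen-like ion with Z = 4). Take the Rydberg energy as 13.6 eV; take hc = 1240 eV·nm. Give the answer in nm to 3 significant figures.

The Brackett series terminates on n_f = 4; the first line has n_i = 4+1 = 5.
ΔE = 217.6 × (1/4² − 1/5²) = 4.896 eV.
λ = 1240 / 4.896 = 253 nm.

253 nm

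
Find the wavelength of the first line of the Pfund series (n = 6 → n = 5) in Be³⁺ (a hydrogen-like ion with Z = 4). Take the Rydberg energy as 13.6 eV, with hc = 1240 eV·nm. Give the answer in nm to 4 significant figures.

The Pfund series terminates on n_f = 5; the first line has n_i = 5+1 = 6.
ΔE = 217.6 × (1/5² − 1/6²) = 2.660 eV.
λ = 1240 / 2.660 = 466.2 nm.

466.2 nm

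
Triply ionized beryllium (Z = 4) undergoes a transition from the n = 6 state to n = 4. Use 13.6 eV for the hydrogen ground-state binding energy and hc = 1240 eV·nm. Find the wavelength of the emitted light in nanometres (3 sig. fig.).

164 nm

For Z = 4 the level energies scale as Z², so the effective Rydberg energy is 13.6 × 16 = 217.6 eV.
ΔE = 217.6 × (1/4² − 1/6²) = 217.6 × 0.03472 = 7.556 eV.
λ = hc/ΔE = 1240 / 7.556 = 164 nm.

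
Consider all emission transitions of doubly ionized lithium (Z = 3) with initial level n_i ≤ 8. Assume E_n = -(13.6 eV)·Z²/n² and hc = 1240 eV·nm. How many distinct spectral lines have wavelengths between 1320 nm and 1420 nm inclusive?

1

Enumerate all n_i → n_f pairs with 1 ≤ n_f < n_i ≤ 8 and compute λ = 1240 / [13.6·9·(1/n_f² − 1/n_i²)].
Lines falling in [1320, 1420] nm: 7→6 (1375 nm).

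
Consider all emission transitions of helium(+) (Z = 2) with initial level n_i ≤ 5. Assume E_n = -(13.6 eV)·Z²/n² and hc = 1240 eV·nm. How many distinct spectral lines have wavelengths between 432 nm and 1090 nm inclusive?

Enumerate all n_i → n_f pairs with 1 ≤ n_f < n_i ≤ 5 and compute λ = 1240 / [13.6·4·(1/n_f² − 1/n_i²)].
Lines falling in [432, 1090] nm: 4→3 (468.9 nm), 5→4 (1013 nm).

2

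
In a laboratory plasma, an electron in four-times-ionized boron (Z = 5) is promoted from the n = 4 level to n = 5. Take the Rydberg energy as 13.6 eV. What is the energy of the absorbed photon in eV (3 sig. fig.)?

7.65 eV

The Bohr energies scale as Z², so for Z = 5: E_n = −340.0/n² eV.
E_5 = −340.0/25 = −13.60 eV and E_4 = −340.0/16 = −21.25 eV.
The photon energy is |E_5 − E_4| = 7.65 eV.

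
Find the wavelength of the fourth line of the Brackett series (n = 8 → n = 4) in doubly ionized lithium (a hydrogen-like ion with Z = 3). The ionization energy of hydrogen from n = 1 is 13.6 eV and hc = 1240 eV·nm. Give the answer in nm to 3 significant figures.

The Brackett series terminates on n_f = 4; the fourth line has n_i = 4+4 = 8.
ΔE = 122.4 × (1/4² − 1/8²) = 5.738 eV.
λ = 1240 / 5.738 = 216 nm.

216 nm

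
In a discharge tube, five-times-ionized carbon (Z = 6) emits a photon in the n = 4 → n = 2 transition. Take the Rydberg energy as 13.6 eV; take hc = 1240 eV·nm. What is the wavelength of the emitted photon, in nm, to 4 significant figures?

For Z = 6 the level energies scale as Z², so the effective Rydberg energy is 13.6 × 36 = 489.6 eV.
ΔE = 489.6 × (1/2² − 1/4²) = 489.6 × 0.1875 = 91.80 eV.
λ = hc/ΔE = 1240 / 91.80 = 13.51 nm.

13.51 nm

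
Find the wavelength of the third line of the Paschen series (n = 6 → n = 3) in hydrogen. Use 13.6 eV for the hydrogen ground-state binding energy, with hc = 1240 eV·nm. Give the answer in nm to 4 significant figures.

1094 nm

The Paschen series terminates on n_f = 3; the third line has n_i = 3+3 = 6.
ΔE = 13.60 × (1/3² − 1/6²) = 1.133 eV.
λ = 1240 / 1.133 = 1094 nm.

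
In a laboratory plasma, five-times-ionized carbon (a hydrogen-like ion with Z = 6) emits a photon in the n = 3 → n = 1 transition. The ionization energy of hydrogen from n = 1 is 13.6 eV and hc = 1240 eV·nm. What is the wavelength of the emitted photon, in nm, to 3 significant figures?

For Z = 6 the level energies scale as Z², so the effective Rydberg energy is 13.6 × 36 = 489.6 eV.
ΔE = 489.6 × (1/1² − 1/3²) = 489.6 × 0.8889 = 435.2 eV.
λ = hc/ΔE = 1240 / 435.2 = 2.85 nm.

2.85 nm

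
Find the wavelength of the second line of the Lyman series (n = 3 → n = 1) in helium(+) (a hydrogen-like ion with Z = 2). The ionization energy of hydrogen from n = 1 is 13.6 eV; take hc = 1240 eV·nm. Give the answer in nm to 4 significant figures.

The Lyman series terminates on n_f = 1; the second line has n_i = 1+2 = 3.
ΔE = 54.40 × (1/1² − 1/3²) = 48.36 eV.
λ = 1240 / 48.36 = 25.64 nm.

25.64 nm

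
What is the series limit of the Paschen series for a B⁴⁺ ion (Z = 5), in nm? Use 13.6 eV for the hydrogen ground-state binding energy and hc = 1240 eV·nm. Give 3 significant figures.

32.8 nm

The Paschen series has lower level n_f = 3; the series limit corresponds to n_i → ∞.
ΔE_max = 13.6 × 25 / 3² = 37.78 eV.
λ_min = 1240 / 37.78 = 32.8 nm.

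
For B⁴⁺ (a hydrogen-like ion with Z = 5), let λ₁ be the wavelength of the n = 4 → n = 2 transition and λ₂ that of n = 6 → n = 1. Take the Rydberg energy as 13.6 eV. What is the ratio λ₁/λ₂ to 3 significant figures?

5.19

λ ∝ 1/ΔE ∝ 1/(1/n_f² − 1/n_i²), and the Z² and hc factors cancel in the ratio.
λ₁/λ₂ = (1/1² − 1/6²)/(1/2² − 1/4²) = 0.9722/0.1875 = 5.19.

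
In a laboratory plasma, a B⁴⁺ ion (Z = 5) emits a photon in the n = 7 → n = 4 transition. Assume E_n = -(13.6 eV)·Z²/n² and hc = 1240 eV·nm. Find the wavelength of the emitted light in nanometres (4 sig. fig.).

For Z = 5 the level energies scale as Z², so the effective Rydberg energy is 13.6 × 25 = 340.0 eV.
ΔE = 340.0 × (1/4² − 1/7²) = 340.0 × 0.04209 = 14.31 eV.
λ = hc/ΔE = 1240 / 14.31 = 86.65 nm.

86.65 nm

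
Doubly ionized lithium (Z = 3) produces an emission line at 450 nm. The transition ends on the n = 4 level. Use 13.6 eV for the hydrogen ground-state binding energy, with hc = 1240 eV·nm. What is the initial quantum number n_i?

n_i = 5

The photon energy is ΔE = hc/λ = 1240 / 450 = 2.756 eV.
With Z = 3, ΔE = 122.4 × (1/n_f² − 1/n_i²), so 1/n_f² − 1/n_i² = 0.02251.
With n_f = 4: 1/n_i² = 1/16 − 0.02251 = 0.03999, so n_i ≈ 5.00.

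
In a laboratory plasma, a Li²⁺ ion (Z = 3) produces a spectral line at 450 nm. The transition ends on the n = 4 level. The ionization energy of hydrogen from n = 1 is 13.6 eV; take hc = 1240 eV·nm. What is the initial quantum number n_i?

n_i = 5

The photon energy is ΔE = hc/λ = 1240 / 450 = 2.756 eV.
With Z = 3, ΔE = 122.4 × (1/n_f² − 1/n_i²), so 1/n_f² − 1/n_i² = 0.02251.
With n_f = 4: 1/n_i² = 1/16 − 0.02251 = 0.03999, so n_i ≈ 5.00.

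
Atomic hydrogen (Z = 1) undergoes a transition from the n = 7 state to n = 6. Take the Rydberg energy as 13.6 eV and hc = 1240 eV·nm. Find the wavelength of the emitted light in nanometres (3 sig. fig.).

12400 nm

ΔE = 13.60 × (1/6² − 1/7²) = 13.60 × 0.007370 = 0.1002 eV.
λ = hc/ΔE = 1240 / 0.1002 = 12400 nm.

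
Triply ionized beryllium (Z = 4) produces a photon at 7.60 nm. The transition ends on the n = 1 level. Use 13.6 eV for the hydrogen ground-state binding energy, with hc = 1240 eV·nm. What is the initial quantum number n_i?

n_i = 2

The photon energy is ΔE = hc/λ = 1240 / 7.60 = 163.2 eV.
With Z = 4, ΔE = 217.6 × (1/n_f² − 1/n_i²), so 1/n_f² − 1/n_i² = 0.7498.
With n_f = 1: 1/n_i² = 1/1 − 0.7498 = 0.2502, so n_i ≈ 2.00.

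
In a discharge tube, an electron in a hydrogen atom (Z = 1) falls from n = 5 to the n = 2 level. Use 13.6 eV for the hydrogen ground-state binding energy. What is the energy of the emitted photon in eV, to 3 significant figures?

2.86 eV

E_5 = −13.60/25 = −0.5440 eV and E_2 = −13.60/4 = −3.400 eV.
The photon energy is |E_5 − E_2| = 2.86 eV.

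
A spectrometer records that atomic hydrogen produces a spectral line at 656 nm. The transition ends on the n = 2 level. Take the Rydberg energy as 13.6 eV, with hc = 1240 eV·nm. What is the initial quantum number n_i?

The photon energy is ΔE = hc/λ = 1240 / 656 = 1.890 eV.
With Z = 1, ΔE = 13.60 × (1/n_f² − 1/n_i²), so 1/n_f² − 1/n_i² = 0.1390.
With n_f = 2: 1/n_i² = 1/4 − 0.1390 = 0.1110, so n_i ≈ 3.00.

n_i = 3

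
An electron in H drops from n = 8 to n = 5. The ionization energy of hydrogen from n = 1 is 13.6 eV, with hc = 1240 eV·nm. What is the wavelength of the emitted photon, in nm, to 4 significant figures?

ΔE = 13.60 × (1/5² − 1/8²) = 13.60 × 0.02438 = 0.3315 eV.
λ = hc/ΔE = 1240 / 0.3315 = 3741 nm.
This line belongs to the Pfund series.

3741 nm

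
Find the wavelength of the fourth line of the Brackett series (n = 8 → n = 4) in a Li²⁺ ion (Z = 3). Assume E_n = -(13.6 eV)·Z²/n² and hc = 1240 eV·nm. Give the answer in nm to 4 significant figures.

216.1 nm

The Brackett series terminates on n_f = 4; the fourth line has n_i = 4+4 = 8.
ΔE = 122.4 × (1/4² − 1/8²) = 5.738 eV.
λ = 1240 / 5.738 = 216.1 nm.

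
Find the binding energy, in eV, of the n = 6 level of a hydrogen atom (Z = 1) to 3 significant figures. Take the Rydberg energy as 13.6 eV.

0.378 eV

E_6 = −13.60/36 = −0.378 eV, so ionization (to E = 0) requires 0.378 eV.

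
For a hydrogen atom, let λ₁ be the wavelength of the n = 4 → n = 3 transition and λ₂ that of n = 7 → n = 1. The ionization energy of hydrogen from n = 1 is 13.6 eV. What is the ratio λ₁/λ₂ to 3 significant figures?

λ ∝ 1/ΔE ∝ 1/(1/n_f² − 1/n_i²), and the Z² and hc factors cancel in the ratio.
λ₁/λ₂ = (1/1² − 1/7²)/(1/3² − 1/4²) = 0.9796/0.04861 = 20.2.

20.2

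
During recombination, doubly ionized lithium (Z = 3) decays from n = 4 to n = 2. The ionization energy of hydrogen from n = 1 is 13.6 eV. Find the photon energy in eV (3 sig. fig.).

23.0 eV

The Bohr energies scale as Z², so for Z = 3: E_n = −122.4/n² eV.
E_4 = −122.4/16 = −7.650 eV and E_2 = −122.4/4 = −30.60 eV.
The photon energy is |E_4 − E_2| = 23.0 eV.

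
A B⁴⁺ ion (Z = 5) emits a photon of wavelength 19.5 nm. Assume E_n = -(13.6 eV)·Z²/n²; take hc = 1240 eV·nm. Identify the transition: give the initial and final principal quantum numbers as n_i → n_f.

The photon energy is ΔE = hc/λ = 1240 / 19.5 = 63.59 eV.
With Z = 5, ΔE = 340.0 × (1/n_f² − 1/n_i²), so 1/n_f² − 1/n_i² = 0.1870.
Trying n_f = 2 gives 1/n_i² = 0.06297, i.e. n_i ≈ 4; this pair matches.

n_i = 4, n_f = 2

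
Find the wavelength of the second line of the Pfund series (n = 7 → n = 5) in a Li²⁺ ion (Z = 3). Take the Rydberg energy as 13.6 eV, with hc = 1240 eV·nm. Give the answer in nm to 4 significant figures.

517.1 nm

The Pfund series terminates on n_f = 5; the second line has n_i = 5+2 = 7.
ΔE = 122.4 × (1/5² − 1/7²) = 2.398 eV.
λ = 1240 / 2.398 = 517.1 nm.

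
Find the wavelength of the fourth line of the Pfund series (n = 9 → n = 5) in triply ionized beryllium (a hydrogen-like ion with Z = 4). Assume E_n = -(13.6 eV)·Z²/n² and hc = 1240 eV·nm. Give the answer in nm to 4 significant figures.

The Pfund series terminates on n_f = 5; the fourth line has n_i = 5+4 = 9.
ΔE = 217.6 × (1/5² − 1/9²) = 6.018 eV.
λ = 1240 / 6.018 = 206.1 nm.

206.1 nm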